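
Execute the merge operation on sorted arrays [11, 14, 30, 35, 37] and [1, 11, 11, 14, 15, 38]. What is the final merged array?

Merging process:

Compare 11 vs 1: take 1 from right. Merged: [1]
Compare 11 vs 11: take 11 from left. Merged: [1, 11]
Compare 14 vs 11: take 11 from right. Merged: [1, 11, 11]
Compare 14 vs 11: take 11 from right. Merged: [1, 11, 11, 11]
Compare 14 vs 14: take 14 from left. Merged: [1, 11, 11, 11, 14]
Compare 30 vs 14: take 14 from right. Merged: [1, 11, 11, 11, 14, 14]
Compare 30 vs 15: take 15 from right. Merged: [1, 11, 11, 11, 14, 14, 15]
Compare 30 vs 38: take 30 from left. Merged: [1, 11, 11, 11, 14, 14, 15, 30]
Compare 35 vs 38: take 35 from left. Merged: [1, 11, 11, 11, 14, 14, 15, 30, 35]
Compare 37 vs 38: take 37 from left. Merged: [1, 11, 11, 11, 14, 14, 15, 30, 35, 37]
Append remaining from right: [38]. Merged: [1, 11, 11, 11, 14, 14, 15, 30, 35, 37, 38]

Final merged array: [1, 11, 11, 11, 14, 14, 15, 30, 35, 37, 38]
Total comparisons: 10

The merged array is [1, 11, 11, 11, 14, 14, 15, 30, 35, 37, 38], requiring 10 comparisons. The merge step runs in O(n) time where n is the total number of elements.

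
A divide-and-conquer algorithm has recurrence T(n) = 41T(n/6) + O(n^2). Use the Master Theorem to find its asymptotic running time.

Master Theorem for T(n) = 41T(n/6) + O(n^2):

a = 41, b = 6, c = 2
log_b(a) = log_6(41) = 2.0726

Case 1: c = 2 < log_6(41) = 2.0726
T(n) = O(n^(log_6 41))

For T(n) = 41T(n/6) + O(n^2): log_6(41) = 2.0726. This is Case 1 of the Master Theorem (c < log_b(a), work dominated by leaves), giving O(n^(log_6 41)).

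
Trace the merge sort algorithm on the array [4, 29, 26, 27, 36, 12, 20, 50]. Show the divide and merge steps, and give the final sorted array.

Merge sort trace:

Split: [4, 29, 26, 27, 36, 12, 20, 50] -> [4, 29, 26, 27] and [36, 12, 20, 50]
  Split: [4, 29, 26, 27] -> [4, 29] and [26, 27]
    Split: [4, 29] -> [4] and [29]
    Merge: [4] + [29] -> [4, 29]
    Split: [26, 27] -> [26] and [27]
    Merge: [26] + [27] -> [26, 27]
  Merge: [4, 29] + [26, 27] -> [4, 26, 27, 29]
  Split: [36, 12, 20, 50] -> [36, 12] and [20, 50]
    Split: [36, 12] -> [36] and [12]
    Merge: [36] + [12] -> [12, 36]
    Split: [20, 50] -> [20] and [50]
    Merge: [20] + [50] -> [20, 50]
  Merge: [12, 36] + [20, 50] -> [12, 20, 36, 50]
Merge: [4, 26, 27, 29] + [12, 20, 36, 50] -> [4, 12, 20, 26, 27, 29, 36, 50]

Final sorted array: [4, 12, 20, 26, 27, 29, 36, 50]

The merge sort proceeds by recursively splitting the array and merging sorted halves.
After all merges, the sorted array is [4, 12, 20, 26, 27, 29, 36, 50].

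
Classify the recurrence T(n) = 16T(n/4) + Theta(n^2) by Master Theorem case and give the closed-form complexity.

Master Theorem for T(n) = 16T(n/4) + O(n^2):

a = 16, b = 4, c = 2
log_b(a) = log_4(16) = 2.0000

Case 2: c = 2 = log_4(16) = 2.0000
T(n) = O(n^2 log n) = O(n^2 log n)

For T(n) = 16T(n/4) + O(n^2): log_4(16) = 2.0000. This is Case 2 of the Master Theorem (c = log_b(a), equal work at all levels), giving O(n^2 log n).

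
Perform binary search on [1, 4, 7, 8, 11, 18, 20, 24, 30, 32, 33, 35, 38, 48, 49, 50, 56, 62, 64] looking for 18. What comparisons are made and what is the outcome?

Binary search for 18 in [1, 4, 7, 8, 11, 18, 20, 24, 30, 32, 33, 35, 38, 48, 49, 50, 56, 62, 64]:

lo=0, hi=18, mid=9, arr[mid]=32 -> 32 > 18, search left half
lo=0, hi=8, mid=4, arr[mid]=11 -> 11 < 18, search right half
lo=5, hi=8, mid=6, arr[mid]=20 -> 20 > 18, search left half
lo=5, hi=5, mid=5, arr[mid]=18 -> Found target at index 5!

Binary search finds 18 at index 5 after 4 comparisons. The search repeatedly halves the search space by comparing with the middle element.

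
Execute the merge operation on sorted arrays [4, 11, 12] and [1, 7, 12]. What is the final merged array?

Merging process:

Compare 4 vs 1: take 1 from right. Merged: [1]
Compare 4 vs 7: take 4 from left. Merged: [1, 4]
Compare 11 vs 7: take 7 from right. Merged: [1, 4, 7]
Compare 11 vs 12: take 11 from left. Merged: [1, 4, 7, 11]
Compare 12 vs 12: take 12 from left. Merged: [1, 4, 7, 11, 12]
Append remaining from right: [12]. Merged: [1, 4, 7, 11, 12, 12]

Final merged array: [1, 4, 7, 11, 12, 12]
Total comparisons: 5

The merged array is [1, 4, 7, 11, 12, 12], requiring 5 comparisons. The merge step runs in O(n) time where n is the total number of elements.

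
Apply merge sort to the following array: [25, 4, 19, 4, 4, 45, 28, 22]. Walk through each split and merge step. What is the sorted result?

Merge sort trace:

Split: [25, 4, 19, 4, 4, 45, 28, 22] -> [25, 4, 19, 4] and [4, 45, 28, 22]
  Split: [25, 4, 19, 4] -> [25, 4] and [19, 4]
    Split: [25, 4] -> [25] and [4]
    Merge: [25] + [4] -> [4, 25]
    Split: [19, 4] -> [19] and [4]
    Merge: [19] + [4] -> [4, 19]
  Merge: [4, 25] + [4, 19] -> [4, 4, 19, 25]
  Split: [4, 45, 28, 22] -> [4, 45] and [28, 22]
    Split: [4, 45] -> [4] and [45]
    Merge: [4] + [45] -> [4, 45]
    Split: [28, 22] -> [28] and [22]
    Merge: [28] + [22] -> [22, 28]
  Merge: [4, 45] + [22, 28] -> [4, 22, 28, 45]
Merge: [4, 4, 19, 25] + [4, 22, 28, 45] -> [4, 4, 4, 19, 22, 25, 28, 45]

Final sorted array: [4, 4, 4, 19, 22, 25, 28, 45]

The merge sort proceeds by recursively splitting the array and merging sorted halves.
After all merges, the sorted array is [4, 4, 4, 19, 22, 25, 28, 45].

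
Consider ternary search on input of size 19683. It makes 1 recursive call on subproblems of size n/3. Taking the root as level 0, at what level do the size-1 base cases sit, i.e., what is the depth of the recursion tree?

For divide and conquer with division factor 3:

Problem sizes at each level:
Level 0: 19683
Level 1: 6561
Level 2: 2187
Level 3: 729
Level 4: 243
Level 5: 81
Level 6: 27
Level 7: 9
Level 8: 3
Level 9: 1

The root is level 0 and the size-1 base case is level 9 (the tree spans levels 0 through 9, i.e. 10 levels counting the root), so the depth is the number of divisions: log_3(19683) = 9

The recursion tree depth is log_3(19683) = 9. At each level, the problem size is divided by 3, so it takes 9 divisions to reduce to a base case of size 1. The algorithm makes 1 recursive call at each level.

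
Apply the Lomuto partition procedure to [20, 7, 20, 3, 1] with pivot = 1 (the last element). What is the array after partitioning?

Lomuto partition with pivot = 1:

Initial array: [20, 7, 20, 3, 1]

arr[0]=20 > 1: no swap
arr[1]=7 > 1: no swap
arr[2]=20 > 1: no swap
arr[3]=3 > 1: no swap

Place pivot at position 0: [1, 7, 20, 3, 20]
Pivot position: 0

After partitioning with pivot 1, the array becomes [1, 7, 20, 3, 20]. The pivot is placed at index 0. All elements to the left of the pivot are <= 1, and all elements to the right are > 1.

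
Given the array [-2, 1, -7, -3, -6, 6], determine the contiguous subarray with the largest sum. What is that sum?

Using Kadane's algorithm on [-2, 1, -7, -3, -6, 6]:

Scanning through the array:
Position 1 (value 1): max_ending_here = 1, max_so_far = 1
Position 2 (value -7): max_ending_here = -6, max_so_far = 1
Position 3 (value -3): max_ending_here = -3, max_so_far = 1
Position 4 (value -6): max_ending_here = -6, max_so_far = 1
Position 5 (value 6): max_ending_here = 6, max_so_far = 6

Maximum subarray: [6]
Maximum sum: 6

The maximum subarray is [6] with sum 6. This subarray runs from index 5 to index 5.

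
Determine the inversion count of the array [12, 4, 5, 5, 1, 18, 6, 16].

Finding inversions in [12, 4, 5, 5, 1, 18, 6, 16]:

(0, 1): arr[0]=12 > arr[1]=4
(0, 2): arr[0]=12 > arr[2]=5
(0, 3): arr[0]=12 > arr[3]=5
(0, 4): arr[0]=12 > arr[4]=1
(0, 6): arr[0]=12 > arr[6]=6
(1, 4): arr[1]=4 > arr[4]=1
(2, 4): arr[2]=5 > arr[4]=1
(3, 4): arr[3]=5 > arr[4]=1
(5, 6): arr[5]=18 > arr[6]=6
(5, 7): arr[5]=18 > arr[7]=16

Total inversions: 10

The array has 10 inversion(s): (0,1), (0,2), (0,3), (0,4), (0,6), (1,4), (2,4), (3,4), (5,6), (5,7). Each pair (i,j) satisfies i < j and arr[i] > arr[j].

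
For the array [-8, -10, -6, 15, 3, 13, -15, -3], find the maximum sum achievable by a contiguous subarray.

Using Kadane's algorithm on [-8, -10, -6, 15, 3, 13, -15, -3]:

Scanning through the array:
Position 1 (value -10): max_ending_here = -10, max_so_far = -8
Position 2 (value -6): max_ending_here = -6, max_so_far = -6
Position 3 (value 15): max_ending_here = 15, max_so_far = 15
Position 4 (value 3): max_ending_here = 18, max_so_far = 18
Position 5 (value 13): max_ending_here = 31, max_so_far = 31
Position 6 (value -15): max_ending_here = 16, max_so_far = 31
Position 7 (value -3): max_ending_here = 13, max_so_far = 31

Maximum subarray: [15, 3, 13]
Maximum sum: 31

The maximum subarray is [15, 3, 13] with sum 31. This subarray runs from index 3 to index 5.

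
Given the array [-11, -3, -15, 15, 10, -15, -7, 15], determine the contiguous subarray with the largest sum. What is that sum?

Using Kadane's algorithm on [-11, -3, -15, 15, 10, -15, -7, 15]:

Scanning through the array:
Position 1 (value -3): max_ending_here = -3, max_so_far = -3
Position 2 (value -15): max_ending_here = -15, max_so_far = -3
Position 3 (value 15): max_ending_here = 15, max_so_far = 15
Position 4 (value 10): max_ending_here = 25, max_so_far = 25
Position 5 (value -15): max_ending_here = 10, max_so_far = 25
Position 6 (value -7): max_ending_here = 3, max_so_far = 25
Position 7 (value 15): max_ending_here = 18, max_so_far = 25

Maximum subarray: [15, 10]
Maximum sum: 25

The maximum subarray is [15, 10] with sum 25. This subarray runs from index 3 to index 4.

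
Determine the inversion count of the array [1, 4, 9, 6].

Finding inversions in [1, 4, 9, 6]:

(2, 3): arr[2]=9 > arr[3]=6

Total inversions: 1

The array has 1 inversion(s): (2,3). Each pair (i,j) satisfies i < j and arr[i] > arr[j].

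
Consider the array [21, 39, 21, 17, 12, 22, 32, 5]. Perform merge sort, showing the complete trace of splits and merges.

Merge sort trace:

Split: [21, 39, 21, 17, 12, 22, 32, 5] -> [21, 39, 21, 17] and [12, 22, 32, 5]
  Split: [21, 39, 21, 17] -> [21, 39] and [21, 17]
    Split: [21, 39] -> [21] and [39]
    Merge: [21] + [39] -> [21, 39]
    Split: [21, 17] -> [21] and [17]
    Merge: [21] + [17] -> [17, 21]
  Merge: [21, 39] + [17, 21] -> [17, 21, 21, 39]
  Split: [12, 22, 32, 5] -> [12, 22] and [32, 5]
    Split: [12, 22] -> [12] and [22]
    Merge: [12] + [22] -> [12, 22]
    Split: [32, 5] -> [32] and [5]
    Merge: [32] + [5] -> [5, 32]
  Merge: [12, 22] + [5, 32] -> [5, 12, 22, 32]
Merge: [17, 21, 21, 39] + [5, 12, 22, 32] -> [5, 12, 17, 21, 21, 22, 32, 39]

Final sorted array: [5, 12, 17, 21, 21, 22, 32, 39]

The merge sort proceeds by recursively splitting the array and merging sorted halves.
After all merges, the sorted array is [5, 12, 17, 21, 21, 22, 32, 39].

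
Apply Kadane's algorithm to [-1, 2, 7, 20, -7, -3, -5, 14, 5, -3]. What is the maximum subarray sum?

Using Kadane's algorithm on [-1, 2, 7, 20, -7, -3, -5, 14, 5, -3]:

Scanning through the array:
Position 1 (value 2): max_ending_here = 2, max_so_far = 2
Position 2 (value 7): max_ending_here = 9, max_so_far = 9
Position 3 (value 20): max_ending_here = 29, max_so_far = 29
Position 4 (value -7): max_ending_here = 22, max_so_far = 29
Position 5 (value -3): max_ending_here = 19, max_so_far = 29
Position 6 (value -5): max_ending_here = 14, max_so_far = 29
Position 7 (value 14): max_ending_here = 28, max_so_far = 29
Position 8 (value 5): max_ending_here = 33, max_so_far = 33
Position 9 (value -3): max_ending_here = 30, max_so_far = 33

Maximum subarray: [2, 7, 20, -7, -3, -5, 14, 5]
Maximum sum: 33

The maximum subarray is [2, 7, 20, -7, -3, -5, 14, 5] with sum 33. This subarray runs from index 1 to index 8.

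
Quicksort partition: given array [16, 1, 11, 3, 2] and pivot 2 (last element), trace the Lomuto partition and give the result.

Lomuto partition with pivot = 2:

Initial array: [16, 1, 11, 3, 2]

arr[0]=16 > 2: no swap
arr[1]=1 <= 2: swap with position 0, array becomes [1, 16, 11, 3, 2]
arr[2]=11 > 2: no swap
arr[3]=3 > 2: no swap

Place pivot at position 1: [1, 2, 11, 3, 16]
Pivot position: 1

After partitioning with pivot 2, the array becomes [1, 2, 11, 3, 16]. The pivot is placed at index 1. All elements to the left of the pivot are <= 2, and all elements to the right are > 2.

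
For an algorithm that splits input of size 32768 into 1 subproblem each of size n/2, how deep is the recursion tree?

For divide and conquer with division factor 2:

Problem sizes at each level:
Level 0: 32768
Level 1: 16384
Level 2: 8192
Level 3: 4096
Level 4: 2048
Level 5: 1024
Level 6: 512
Level 7: 256
Level 8: 128
Level 9: 64
Level 10: 32
Level 11: 16
Level 12: 8
Level 13: 4
Level 14: 2
Level 15: 1

The root is level 0 and the size-1 base case is level 15 (the tree spans levels 0 through 15, i.e. 16 levels counting the root), so the depth is the number of divisions: log_2(32768) = 15

The recursion tree depth is log_2(32768) = 15. At each level, the problem size is divided by 2, so it takes 15 divisions to reduce to a base case of size 1. The algorithm makes 1 recursive call at each level.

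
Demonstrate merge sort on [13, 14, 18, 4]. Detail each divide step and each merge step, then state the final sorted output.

Merge sort trace:

Split: [13, 14, 18, 4] -> [13, 14] and [18, 4]
  Split: [13, 14] -> [13] and [14]
  Merge: [13] + [14] -> [13, 14]
  Split: [18, 4] -> [18] and [4]
  Merge: [18] + [4] -> [4, 18]
Merge: [13, 14] + [4, 18] -> [4, 13, 14, 18]

Final sorted array: [4, 13, 14, 18]

The merge sort proceeds by recursively splitting the array and merging sorted halves.
After all merges, the sorted array is [4, 13, 14, 18].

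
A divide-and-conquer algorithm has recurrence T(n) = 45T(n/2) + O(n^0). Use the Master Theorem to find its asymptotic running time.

Master Theorem for T(n) = 45T(n/2) + O(n^0):

a = 45, b = 2, c = 0
log_b(a) = log_2(45) = 5.4919

Case 1: c = 0 < log_2(45) = 5.4919
T(n) = O(n^(log_2 45))

For T(n) = 45T(n/2) + O(n^0): log_2(45) = 5.4919. This is Case 1 of the Master Theorem (c < log_b(a), work dominated by leaves), giving O(n^(log_2 45)).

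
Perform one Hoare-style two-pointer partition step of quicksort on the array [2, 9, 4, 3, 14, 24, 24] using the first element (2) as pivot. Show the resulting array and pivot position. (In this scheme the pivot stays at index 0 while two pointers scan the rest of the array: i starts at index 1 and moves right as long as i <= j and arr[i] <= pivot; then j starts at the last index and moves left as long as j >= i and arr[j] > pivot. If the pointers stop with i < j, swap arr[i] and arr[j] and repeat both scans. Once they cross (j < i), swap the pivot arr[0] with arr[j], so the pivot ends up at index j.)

Hoare-style two-pointer partition with pivot = 2:

Initial array: [2, 9, 4, 3, 14, 24, 24]

Pointers start at i = 1, j = 6.
i ends at 1, j ends at 0: the pointers have crossed (j < i), so scanning stops.

j = 0, so swapping arr[0] with arr[j] leaves the pivot at position 0: [2, 9, 4, 3, 14, 24, 24]
Pivot position: 0

After partitioning with pivot 2, the array becomes [2, 9, 4, 3, 14, 24, 24]. The pivot is placed at index 0. All elements to the left of the pivot are <= 2, and all elements to the right are > 2.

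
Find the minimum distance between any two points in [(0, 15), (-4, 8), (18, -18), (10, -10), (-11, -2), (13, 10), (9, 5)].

Computing all pairwise distances among 7 points:

d((0, 15), (-4, 8)) = 8.0623
d((0, 15), (18, -18)) = 37.5899
d((0, 15), (10, -10)) = 26.9258
d((0, 15), (-11, -2)) = 20.2485
d((0, 15), (13, 10)) = 13.9284
d((0, 15), (9, 5)) = 13.4536
d((-4, 8), (18, -18)) = 34.0588
d((-4, 8), (10, -10)) = 22.8035
d((-4, 8), (-11, -2)) = 12.2066
d((-4, 8), (13, 10)) = 17.1172
d((-4, 8), (9, 5)) = 13.3417
d((18, -18), (10, -10)) = 11.3137
d((18, -18), (-11, -2)) = 33.121
d((18, -18), (13, 10)) = 28.4429
d((18, -18), (9, 5)) = 24.6982
d((10, -10), (-11, -2)) = 22.4722
d((10, -10), (13, 10)) = 20.2237
d((10, -10), (9, 5)) = 15.0333
d((-11, -2), (13, 10)) = 26.8328
d((-11, -2), (9, 5)) = 21.1896
d((13, 10), (9, 5)) = 6.4031 <-- minimum

Closest pair: (13, 10) and (9, 5) with distance 6.4031

The closest pair is (13, 10) and (9, 5) with Euclidean distance 6.4031. For 7 points, brute-force pairwise comparison is shown above. For large n, the divide-and-conquer algorithm (sort by x, recurse on halves, check the dividing strip) achieves O(n log n).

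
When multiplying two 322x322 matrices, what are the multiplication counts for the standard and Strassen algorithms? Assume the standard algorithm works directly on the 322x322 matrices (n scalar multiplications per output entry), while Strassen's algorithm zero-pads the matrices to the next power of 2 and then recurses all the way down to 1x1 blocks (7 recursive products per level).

Matrix multiplication for 322x322 matrices:

Strassen's algorithm requires power-of-2 dimensions. Pad 322x322 to 512x512 (next power of 2).

Standard algorithm: 322^3 = 33386248 multiplications
Strassen's algorithm: 7^(log2(512)) = 7^9 = 40353607 multiplications
Difference: 33386248 - 40353607 = -6967359 (Strassen uses MORE here due to padding overhead — for small or just-over-power-of-2 n, padding can outweigh the per-level savings)

Standard: 33386248 multiplications (322^3). Strassen: 40353607 multiplications (7^9, after padding to 512x512). Strassen reduces 8 recursive multiplications to 7 at each level.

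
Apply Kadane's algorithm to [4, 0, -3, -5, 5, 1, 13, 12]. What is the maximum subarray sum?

Using Kadane's algorithm on [4, 0, -3, -5, 5, 1, 13, 12]:

Scanning through the array:
Position 1 (value 0): max_ending_here = 4, max_so_far = 4
Position 2 (value -3): max_ending_here = 1, max_so_far = 4
Position 3 (value -5): max_ending_here = -4, max_so_far = 4
Position 4 (value 5): max_ending_here = 5, max_so_far = 5
Position 5 (value 1): max_ending_here = 6, max_so_far = 6
Position 6 (value 13): max_ending_here = 19, max_so_far = 19
Position 7 (value 12): max_ending_here = 31, max_so_far = 31

Maximum subarray: [5, 1, 13, 12]
Maximum sum: 31

The maximum subarray is [5, 1, 13, 12] with sum 31. This subarray runs from index 4 to index 7.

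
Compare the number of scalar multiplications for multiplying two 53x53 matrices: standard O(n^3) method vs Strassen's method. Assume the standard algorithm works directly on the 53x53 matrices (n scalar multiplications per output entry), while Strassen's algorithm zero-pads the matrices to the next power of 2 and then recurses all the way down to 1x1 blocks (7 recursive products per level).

Matrix multiplication for 53x53 matrices:

Strassen's algorithm requires power-of-2 dimensions. Pad 53x53 to 64x64 (next power of 2).

Standard algorithm: 53^3 = 148877 multiplications
Strassen's algorithm: 7^(log2(64)) = 7^6 = 117649 multiplications
Savings: 148877 - 117649 = 31228 multiplications

Standard: 148877 multiplications (53^3). Strassen: 117649 multiplications (7^6, after padding to 64x64). Strassen reduces 8 recursive multiplications to 7 at each level.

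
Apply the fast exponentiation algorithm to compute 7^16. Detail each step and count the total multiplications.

Computing 7^16 by squaring (build up from 7^1; each line after the first costs one multiplication):

7^1 = 7
7^2 = (7^1)^2 = 7^2 = 49
7^4 = (7^2)^2 = 49^2 = 2401
7^8 = (7^4)^2 = 2401^2 = 5764801
7^16 = (7^8)^2 = 5764801^2 = 33232930569601

Result: 33232930569601
Multiplications needed: 4 (4 lines after 7^1)

7^16 = 33232930569601. Using exponentiation by squaring, this requires 4 multiplications. The key idea: if the exponent is even, square the half-power; if odd, multiply by the base once.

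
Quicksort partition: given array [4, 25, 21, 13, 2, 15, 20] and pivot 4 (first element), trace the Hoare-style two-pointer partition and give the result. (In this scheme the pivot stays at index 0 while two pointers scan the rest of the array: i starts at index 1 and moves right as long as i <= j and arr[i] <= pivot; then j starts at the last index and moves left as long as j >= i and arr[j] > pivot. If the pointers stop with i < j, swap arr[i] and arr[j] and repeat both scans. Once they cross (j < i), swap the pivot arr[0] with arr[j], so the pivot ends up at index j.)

Hoare-style two-pointer partition with pivot = 4:

Initial array: [4, 25, 21, 13, 2, 15, 20]

Pointers start at i = 1, j = 6.
i stops at index 1 (arr[1]=25 > 4), j stops at index 4 (arr[4]=2 <= 4): swap arr[1] and arr[4], array becomes [4, 2, 21, 13, 25, 15, 20]
i ends at 2, j ends at 1: the pointers have crossed (j < i), so scanning stops.

Swap pivot arr[0] with arr[1] to place pivot at position 1: [2, 4, 21, 13, 25, 15, 20]
Pivot position: 1

After partitioning with pivot 4, the array becomes [2, 4, 21, 13, 25, 15, 20]. The pivot is placed at index 1. All elements to the left of the pivot are <= 4, and all elements to the right are > 4.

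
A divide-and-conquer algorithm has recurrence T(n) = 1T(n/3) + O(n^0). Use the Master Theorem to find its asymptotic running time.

Master Theorem for T(n) = 1T(n/3) + O(n^0):

a = 1, b = 3, c = 0
log_b(a) = log_3(1) = 0.0000

Case 2: c = 0 = log_3(1) = 0.0000
T(n) = O(n^0 log n) = O(log n)

For T(n) = 1T(n/3) + O(n^0): log_3(1) = 0.0000. This is Case 2 of the Master Theorem (c = log_b(a), equal work at all levels), giving O(log n).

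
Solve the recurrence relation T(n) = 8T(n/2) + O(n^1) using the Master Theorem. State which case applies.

Master Theorem for T(n) = 8T(n/2) + O(n^1):

a = 8, b = 2, c = 1
log_b(a) = log_2(8) = 3.0000

Case 1: c = 1 < log_2(8) = 3.0000
T(n) = O(n^(log_2 8)) = O(n^3)

For T(n) = 8T(n/2) + O(n^1): log_2(8) = 3.0000. This is Case 1 of the Master Theorem (c < log_b(a), work dominated by leaves), giving O(n^3).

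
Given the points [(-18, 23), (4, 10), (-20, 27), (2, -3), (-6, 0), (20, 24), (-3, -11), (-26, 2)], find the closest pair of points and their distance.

Computing all pairwise distances among 8 points:

d((-18, 23), (4, 10)) = 25.5539
d((-18, 23), (-20, 27)) = 4.4721 <-- minimum
d((-18, 23), (2, -3)) = 32.8024
d((-18, 23), (-6, 0)) = 25.9422
d((-18, 23), (20, 24)) = 38.0132
d((-18, 23), (-3, -11)) = 37.1618
d((-18, 23), (-26, 2)) = 22.4722
d((4, 10), (-20, 27)) = 29.4109
d((4, 10), (2, -3)) = 13.1529
d((4, 10), (-6, 0)) = 14.1421
d((4, 10), (20, 24)) = 21.2603
d((4, 10), (-3, -11)) = 22.1359
d((4, 10), (-26, 2)) = 31.0483
d((-20, 27), (2, -3)) = 37.2022
d((-20, 27), (-6, 0)) = 30.4138
d((-20, 27), (20, 24)) = 40.1123
d((-20, 27), (-3, -11)) = 41.6293
d((-20, 27), (-26, 2)) = 25.7099
d((2, -3), (-6, 0)) = 8.544
d((2, -3), (20, 24)) = 32.45
d((2, -3), (-3, -11)) = 9.434
d((2, -3), (-26, 2)) = 28.4429
d((-6, 0), (20, 24)) = 35.3836
d((-6, 0), (-3, -11)) = 11.4018
d((-6, 0), (-26, 2)) = 20.0998
d((20, 24), (-3, -11)) = 41.8808
d((20, 24), (-26, 2)) = 50.9902
d((-3, -11), (-26, 2)) = 26.4197

Closest pair: (-18, 23) and (-20, 27) with distance 4.4721

The closest pair is (-18, 23) and (-20, 27) with Euclidean distance 4.4721. For 8 points, brute-force pairwise comparison is shown above. For large n, the divide-and-conquer algorithm (sort by x, recurse on halves, check the dividing strip) achieves O(n log n).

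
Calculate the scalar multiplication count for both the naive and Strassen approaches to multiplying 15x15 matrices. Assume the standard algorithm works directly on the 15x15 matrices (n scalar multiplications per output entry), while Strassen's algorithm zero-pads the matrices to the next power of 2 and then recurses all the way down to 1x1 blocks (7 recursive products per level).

Matrix multiplication for 15x15 matrices:

Strassen's algorithm requires power-of-2 dimensions. Pad 15x15 to 16x16 (next power of 2).

Standard algorithm: 15^3 = 3375 multiplications
Strassen's algorithm: 7^(log2(16)) = 7^4 = 2401 multiplications
Savings: 3375 - 2401 = 974 multiplications

Standard: 3375 multiplications (15^3). Strassen: 2401 multiplications (7^4, after padding to 16x16). Strassen reduces 8 recursive multiplications to 7 at each level.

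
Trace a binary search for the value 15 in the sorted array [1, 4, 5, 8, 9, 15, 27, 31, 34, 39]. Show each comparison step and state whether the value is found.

Binary search for 15 in [1, 4, 5, 8, 9, 15, 27, 31, 34, 39]:

lo=0, hi=9, mid=4, arr[mid]=9 -> 9 < 15, search right half
lo=5, hi=9, mid=7, arr[mid]=31 -> 31 > 15, search left half
lo=5, hi=6, mid=5, arr[mid]=15 -> Found target at index 5!

Binary search finds 15 at index 5 after 3 comparisons. The search repeatedly halves the search space by comparing with the middle element.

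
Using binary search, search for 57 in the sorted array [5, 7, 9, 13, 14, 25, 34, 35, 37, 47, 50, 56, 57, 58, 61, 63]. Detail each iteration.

Binary search for 57 in [5, 7, 9, 13, 14, 25, 34, 35, 37, 47, 50, 56, 57, 58, 61, 63]:

lo=0, hi=15, mid=7, arr[mid]=35 -> 35 < 57, search right half
lo=8, hi=15, mid=11, arr[mid]=56 -> 56 < 57, search right half
lo=12, hi=15, mid=13, arr[mid]=58 -> 58 > 57, search left half
lo=12, hi=12, mid=12, arr[mid]=57 -> Found target at index 12!

Binary search finds 57 at index 12 after 4 comparisons. The search repeatedly halves the search space by comparing with the middle element.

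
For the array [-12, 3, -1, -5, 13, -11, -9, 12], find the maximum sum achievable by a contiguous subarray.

Using Kadane's algorithm on [-12, 3, -1, -5, 13, -11, -9, 12]:

Scanning through the array:
Position 1 (value 3): max_ending_here = 3, max_so_far = 3
Position 2 (value -1): max_ending_here = 2, max_so_far = 3
Position 3 (value -5): max_ending_here = -3, max_so_far = 3
Position 4 (value 13): max_ending_here = 13, max_so_far = 13
Position 5 (value -11): max_ending_here = 2, max_so_far = 13
Position 6 (value -9): max_ending_here = -7, max_so_far = 13
Position 7 (value 12): max_ending_here = 12, max_so_far = 13

Maximum subarray: [13]
Maximum sum: 13

The maximum subarray is [13] with sum 13. This subarray runs from index 4 to index 4.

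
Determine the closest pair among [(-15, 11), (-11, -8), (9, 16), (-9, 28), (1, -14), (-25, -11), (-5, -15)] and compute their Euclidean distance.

Computing all pairwise distances among 7 points:

d((-15, 11), (-11, -8)) = 19.4165
d((-15, 11), (9, 16)) = 24.5153
d((-15, 11), (-9, 28)) = 18.0278
d((-15, 11), (1, -14)) = 29.6816
d((-15, 11), (-25, -11)) = 24.1661
d((-15, 11), (-5, -15)) = 27.8568
d((-11, -8), (9, 16)) = 31.241
d((-11, -8), (-9, 28)) = 36.0555
d((-11, -8), (1, -14)) = 13.4164
d((-11, -8), (-25, -11)) = 14.3178
d((-11, -8), (-5, -15)) = 9.2195
d((9, 16), (-9, 28)) = 21.6333
d((9, 16), (1, -14)) = 31.0483
d((9, 16), (-25, -11)) = 43.4166
d((9, 16), (-5, -15)) = 34.0147
d((-9, 28), (1, -14)) = 43.1741
d((-9, 28), (-25, -11)) = 42.1545
d((-9, 28), (-5, -15)) = 43.1856
d((1, -14), (-25, -11)) = 26.1725
d((1, -14), (-5, -15)) = 6.0828 <-- minimum
d((-25, -11), (-5, -15)) = 20.3961

Closest pair: (1, -14) and (-5, -15) with distance 6.0828

The closest pair is (1, -14) and (-5, -15) with Euclidean distance 6.0828. For 7 points, brute-force pairwise comparison is shown above. For large n, the divide-and-conquer algorithm (sort by x, recurse on halves, check the dividing strip) achieves O(n log n).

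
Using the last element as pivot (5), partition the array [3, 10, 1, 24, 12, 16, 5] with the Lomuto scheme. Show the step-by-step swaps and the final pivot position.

Lomuto partition with pivot = 5:

Initial array: [3, 10, 1, 24, 12, 16, 5]

arr[0]=3 <= 5: swap with position 0, array becomes [3, 10, 1, 24, 12, 16, 5]
arr[1]=10 > 5: no swap
arr[2]=1 <= 5: swap with position 1, array becomes [3, 1, 10, 24, 12, 16, 5]
arr[3]=24 > 5: no swap
arr[4]=12 > 5: no swap
arr[5]=16 > 5: no swap

Place pivot at position 2: [3, 1, 5, 24, 12, 16, 10]
Pivot position: 2

After partitioning with pivot 5, the array becomes [3, 1, 5, 24, 12, 16, 10]. The pivot is placed at index 2. All elements to the left of the pivot are <= 5, and all elements to the right are > 5.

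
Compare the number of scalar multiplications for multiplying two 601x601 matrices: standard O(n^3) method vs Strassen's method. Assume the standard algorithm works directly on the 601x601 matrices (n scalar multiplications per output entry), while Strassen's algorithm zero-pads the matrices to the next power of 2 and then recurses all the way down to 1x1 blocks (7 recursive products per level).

Matrix multiplication for 601x601 matrices:

Strassen's algorithm requires power-of-2 dimensions. Pad 601x601 to 1024x1024 (next power of 2).

Standard algorithm: 601^3 = 217081801 multiplications
Strassen's algorithm: 7^(log2(1024)) = 7^10 = 282475249 multiplications
Difference: 217081801 - 282475249 = -65393448 (Strassen uses MORE here due to padding overhead — for small or just-over-power-of-2 n, padding can outweigh the per-level savings)

Standard: 217081801 multiplications (601^3). Strassen: 282475249 multiplications (7^10, after padding to 1024x1024). Strassen reduces 8 recursive multiplications to 7 at each level.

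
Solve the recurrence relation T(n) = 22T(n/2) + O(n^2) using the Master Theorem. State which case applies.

Master Theorem for T(n) = 22T(n/2) + O(n^2):

a = 22, b = 2, c = 2
log_b(a) = log_2(22) = 4.4594

Case 1: c = 2 < log_2(22) = 4.4594
T(n) = O(n^(log_2 22))

For T(n) = 22T(n/2) + O(n^2): log_2(22) = 4.4594. This is Case 1 of the Master Theorem (c < log_b(a), work dominated by leaves), giving O(n^(log_2 22)).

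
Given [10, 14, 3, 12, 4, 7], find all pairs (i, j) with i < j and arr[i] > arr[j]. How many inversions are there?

Finding inversions in [10, 14, 3, 12, 4, 7]:

(0, 2): arr[0]=10 > arr[2]=3
(0, 4): arr[0]=10 > arr[4]=4
(0, 5): arr[0]=10 > arr[5]=7
(1, 2): arr[1]=14 > arr[2]=3
(1, 3): arr[1]=14 > arr[3]=12
(1, 4): arr[1]=14 > arr[4]=4
(1, 5): arr[1]=14 > arr[5]=7
(3, 4): arr[3]=12 > arr[4]=4
(3, 5): arr[3]=12 > arr[5]=7

Total inversions: 9

The array has 9 inversion(s): (0,2), (0,4), (0,5), (1,2), (1,3), (1,4), (1,5), (3,4), (3,5). Each pair (i,j) satisfies i < j and arr[i] > arr[j].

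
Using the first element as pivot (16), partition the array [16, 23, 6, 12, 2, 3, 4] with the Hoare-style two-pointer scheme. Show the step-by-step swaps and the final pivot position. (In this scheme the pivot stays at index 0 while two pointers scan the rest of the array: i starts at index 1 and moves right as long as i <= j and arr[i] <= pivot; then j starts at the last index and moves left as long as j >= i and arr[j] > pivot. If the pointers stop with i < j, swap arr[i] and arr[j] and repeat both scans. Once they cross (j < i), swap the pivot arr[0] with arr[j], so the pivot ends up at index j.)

Hoare-style two-pointer partition with pivot = 16:

Initial array: [16, 23, 6, 12, 2, 3, 4]

Pointers start at i = 1, j = 6.
i stops at index 1 (arr[1]=23 > 16), j stops at index 6 (arr[6]=4 <= 16): swap arr[1] and arr[6], array becomes [16, 4, 6, 12, 2, 3, 23]
i ends at 6, j ends at 5: the pointers have crossed (j < i), so scanning stops.

Swap pivot arr[0] with arr[5] to place pivot at position 5: [3, 4, 6, 12, 2, 16, 23]
Pivot position: 5

After partitioning with pivot 16, the array becomes [3, 4, 6, 12, 2, 16, 23]. The pivot is placed at index 5. All elements to the left of the pivot are <= 16, and all elements to the right are > 16.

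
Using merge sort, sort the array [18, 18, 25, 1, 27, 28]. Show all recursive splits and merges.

Merge sort trace:

Split: [18, 18, 25, 1, 27, 28] -> [18, 18, 25] and [1, 27, 28]
  Split: [18, 18, 25] -> [18] and [18, 25]
    Split: [18, 25] -> [18] and [25]
    Merge: [18] + [25] -> [18, 25]
  Merge: [18] + [18, 25] -> [18, 18, 25]
  Split: [1, 27, 28] -> [1] and [27, 28]
    Split: [27, 28] -> [27] and [28]
    Merge: [27] + [28] -> [27, 28]
  Merge: [1] + [27, 28] -> [1, 27, 28]
Merge: [18, 18, 25] + [1, 27, 28] -> [1, 18, 18, 25, 27, 28]

Final sorted array: [1, 18, 18, 25, 27, 28]

The merge sort proceeds by recursively splitting the array and merging sorted halves.
After all merges, the sorted array is [1, 18, 18, 25, 27, 28].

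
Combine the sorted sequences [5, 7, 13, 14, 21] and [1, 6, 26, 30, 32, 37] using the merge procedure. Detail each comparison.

Merging process:

Compare 5 vs 1: take 1 from right. Merged: [1]
Compare 5 vs 6: take 5 from left. Merged: [1, 5]
Compare 7 vs 6: take 6 from right. Merged: [1, 5, 6]
Compare 7 vs 26: take 7 from left. Merged: [1, 5, 6, 7]
Compare 13 vs 26: take 13 from left. Merged: [1, 5, 6, 7, 13]
Compare 14 vs 26: take 14 from left. Merged: [1, 5, 6, 7, 13, 14]
Compare 21 vs 26: take 21 from left. Merged: [1, 5, 6, 7, 13, 14, 21]
Append remaining from right: [26, 30, 32, 37]. Merged: [1, 5, 6, 7, 13, 14, 21, 26, 30, 32, 37]

Final merged array: [1, 5, 6, 7, 13, 14, 21, 26, 30, 32, 37]
Total comparisons: 7

The merged array is [1, 5, 6, 7, 13, 14, 21, 26, 30, 32, 37], requiring 7 comparisons. The merge step runs in O(n) time where n is the total number of elements.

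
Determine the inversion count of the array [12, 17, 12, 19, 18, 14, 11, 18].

Finding inversions in [12, 17, 12, 19, 18, 14, 11, 18]:

(0, 6): arr[0]=12 > arr[6]=11
(1, 2): arr[1]=17 > arr[2]=12
(1, 5): arr[1]=17 > arr[5]=14
(1, 6): arr[1]=17 > arr[6]=11
(2, 6): arr[2]=12 > arr[6]=11
(3, 4): arr[3]=19 > arr[4]=18
(3, 5): arr[3]=19 > arr[5]=14
(3, 6): arr[3]=19 > arr[6]=11
(3, 7): arr[3]=19 > arr[7]=18
(4, 5): arr[4]=18 > arr[5]=14
(4, 6): arr[4]=18 > arr[6]=11
(5, 6): arr[5]=14 > arr[6]=11

Total inversions: 12

The array has 12 inversion(s): (0,6), (1,2), (1,5), (1,6), (2,6), (3,4), (3,5), (3,6), (3,7), (4,5), (4,6), (5,6). Each pair (i,j) satisfies i < j and arr[i] > arr[j].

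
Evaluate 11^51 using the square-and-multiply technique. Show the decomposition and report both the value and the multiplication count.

Computing 11^51 by squaring (build up from 11^1; each line after the first costs one multiplication):

11^1 = 11
11^2 = (11^1)^2 = 11^2 = 121
11^3 = 11 * 11^2 = 11 * 121 = 1331
11^6 = (11^3)^2 = 1331^2 = 1771561
11^12 = (11^6)^2 = 1771561^2 = 3138428376721
11^24 = (11^12)^2 = 3138428376721^2 = 9849732675807611094711841
11^25 = 11 * 11^24 = 11 * 9849732675807611094711841 = 108347059433883722041830251
11^50 = (11^25)^2 = 108347059433883722041830251^2 = 11739085287969531650666649599035831993898213898723001
11^51 = 11 * 11^50 = 11 * 11739085287969531650666649599035831993898213898723001 = 129129938167664848157333145589394151932880352885953011

Result: 129129938167664848157333145589394151932880352885953011
Multiplications needed: 8 (8 lines after 11^1)

11^51 = 129129938167664848157333145589394151932880352885953011. Using exponentiation by squaring, this requires 8 multiplications. The key idea: if the exponent is even, square the half-power; if odd, multiply by the base once.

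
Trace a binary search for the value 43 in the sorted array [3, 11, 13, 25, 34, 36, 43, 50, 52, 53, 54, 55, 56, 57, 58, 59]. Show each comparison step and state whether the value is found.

Binary search for 43 in [3, 11, 13, 25, 34, 36, 43, 50, 52, 53, 54, 55, 56, 57, 58, 59]:

lo=0, hi=15, mid=7, arr[mid]=50 -> 50 > 43, search left half
lo=0, hi=6, mid=3, arr[mid]=25 -> 25 < 43, search right half
lo=4, hi=6, mid=5, arr[mid]=36 -> 36 < 43, search right half
lo=6, hi=6, mid=6, arr[mid]=43 -> Found target at index 6!

Binary search finds 43 at index 6 after 4 comparisons. The search repeatedly halves the search space by comparing with the middle element.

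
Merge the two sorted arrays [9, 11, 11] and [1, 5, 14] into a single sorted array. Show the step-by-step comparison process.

Merging process:

Compare 9 vs 1: take 1 from right. Merged: [1]
Compare 9 vs 5: take 5 from right. Merged: [1, 5]
Compare 9 vs 14: take 9 from left. Merged: [1, 5, 9]
Compare 11 vs 14: take 11 from left. Merged: [1, 5, 9, 11]
Compare 11 vs 14: take 11 from left. Merged: [1, 5, 9, 11, 11]
Append remaining from right: [14]. Merged: [1, 5, 9, 11, 11, 14]

Final merged array: [1, 5, 9, 11, 11, 14]
Total comparisons: 5

The merged array is [1, 5, 9, 11, 11, 14], requiring 5 comparisons. The merge step runs in O(n) time where n is the total number of elements.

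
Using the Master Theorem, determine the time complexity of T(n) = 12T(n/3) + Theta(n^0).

Master Theorem for T(n) = 12T(n/3) + O(n^0):

a = 12, b = 3, c = 0
log_b(a) = log_3(12) = 2.2619

Case 1: c = 0 < log_3(12) = 2.2619
T(n) = O(n^(log_3 12))

For T(n) = 12T(n/3) + O(n^0): log_3(12) = 2.2619. This is Case 1 of the Master Theorem (c < log_b(a), work dominated by leaves), giving O(n^(log_3 12)).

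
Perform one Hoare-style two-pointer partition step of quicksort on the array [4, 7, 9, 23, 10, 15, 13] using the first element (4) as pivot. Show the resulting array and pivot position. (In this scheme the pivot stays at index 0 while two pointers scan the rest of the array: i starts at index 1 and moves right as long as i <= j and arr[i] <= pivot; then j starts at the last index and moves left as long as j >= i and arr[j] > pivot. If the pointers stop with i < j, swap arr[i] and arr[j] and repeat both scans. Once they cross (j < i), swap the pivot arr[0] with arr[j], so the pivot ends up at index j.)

Hoare-style two-pointer partition with pivot = 4:

Initial array: [4, 7, 9, 23, 10, 15, 13]

Pointers start at i = 1, j = 6.
i ends at 1, j ends at 0: the pointers have crossed (j < i), so scanning stops.

j = 0, so swapping arr[0] with arr[j] leaves the pivot at position 0: [4, 7, 9, 23, 10, 15, 13]
Pivot position: 0

After partitioning with pivot 4, the array becomes [4, 7, 9, 23, 10, 15, 13]. The pivot is placed at index 0. All elements to the left of the pivot are <= 4, and all elements to the right are > 4.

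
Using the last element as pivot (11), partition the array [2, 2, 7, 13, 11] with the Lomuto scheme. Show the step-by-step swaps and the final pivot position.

Lomuto partition with pivot = 11:

Initial array: [2, 2, 7, 13, 11]

arr[0]=2 <= 11: swap with position 0, array becomes [2, 2, 7, 13, 11]
arr[1]=2 <= 11: swap with position 1, array becomes [2, 2, 7, 13, 11]
arr[2]=7 <= 11: swap with position 2, array becomes [2, 2, 7, 13, 11]
arr[3]=13 > 11: no swap

Place pivot at position 3: [2, 2, 7, 11, 13]
Pivot position: 3

After partitioning with pivot 11, the array becomes [2, 2, 7, 11, 13]. The pivot is placed at index 3. All elements to the left of the pivot are <= 11, and all elements to the right are > 11.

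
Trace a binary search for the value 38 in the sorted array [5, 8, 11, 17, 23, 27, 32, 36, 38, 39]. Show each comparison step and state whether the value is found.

Binary search for 38 in [5, 8, 11, 17, 23, 27, 32, 36, 38, 39]:

lo=0, hi=9, mid=4, arr[mid]=23 -> 23 < 38, search right half
lo=5, hi=9, mid=7, arr[mid]=36 -> 36 < 38, search right half
lo=8, hi=9, mid=8, arr[mid]=38 -> Found target at index 8!

Binary search finds 38 at index 8 after 3 comparisons. The search repeatedly halves the search space by comparing with the middle element.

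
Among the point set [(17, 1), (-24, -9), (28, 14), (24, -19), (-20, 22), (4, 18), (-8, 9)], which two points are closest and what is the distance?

Computing all pairwise distances among 7 points:

d((17, 1), (-24, -9)) = 42.2019
d((17, 1), (28, 14)) = 17.0294
d((17, 1), (24, -19)) = 21.1896
d((17, 1), (-20, 22)) = 42.5441
d((17, 1), (4, 18)) = 21.4009
d((17, 1), (-8, 9)) = 26.2488
d((-24, -9), (28, 14)) = 56.8595
d((-24, -9), (24, -19)) = 49.0306
d((-24, -9), (-20, 22)) = 31.257
d((-24, -9), (4, 18)) = 38.8973
d((-24, -9), (-8, 9)) = 24.0832
d((28, 14), (24, -19)) = 33.2415
d((28, 14), (-20, 22)) = 48.6621
d((28, 14), (4, 18)) = 24.3311
d((28, 14), (-8, 9)) = 36.3456
d((24, -19), (-20, 22)) = 60.1415
d((24, -19), (4, 18)) = 42.0595
d((24, -19), (-8, 9)) = 42.5206
d((-20, 22), (4, 18)) = 24.3311
d((-20, 22), (-8, 9)) = 17.6918
d((4, 18), (-8, 9)) = 15.0 <-- minimum

Closest pair: (4, 18) and (-8, 9) with distance 15.0

The closest pair is (4, 18) and (-8, 9) with Euclidean distance 15.0. For 7 points, brute-force pairwise comparison is shown above. For large n, the divide-and-conquer algorithm (sort by x, recurse on halves, check the dividing strip) achieves O(n log n).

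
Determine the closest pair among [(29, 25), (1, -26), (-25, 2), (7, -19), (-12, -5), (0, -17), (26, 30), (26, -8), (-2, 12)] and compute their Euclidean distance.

Computing all pairwise distances among 9 points:

d((29, 25), (1, -26)) = 58.1808
d((29, 25), (-25, 2)) = 58.6941
d((29, 25), (7, -19)) = 49.1935
d((29, 25), (-12, -5)) = 50.8035
d((29, 25), (0, -17)) = 51.0392
d((29, 25), (26, 30)) = 5.831 <-- minimum
d((29, 25), (26, -8)) = 33.1361
d((29, 25), (-2, 12)) = 33.6155
d((1, -26), (-25, 2)) = 38.2099
d((1, -26), (7, -19)) = 9.2195
d((1, -26), (-12, -5)) = 24.6982
d((1, -26), (0, -17)) = 9.0554
d((1, -26), (26, 30)) = 61.327
d((1, -26), (26, -8)) = 30.8058
d((1, -26), (-2, 12)) = 38.1182
d((-25, 2), (7, -19)) = 38.2753
d((-25, 2), (-12, -5)) = 14.7648
d((-25, 2), (0, -17)) = 31.4006
d((-25, 2), (26, 30)) = 58.1808
d((-25, 2), (26, -8)) = 51.9711
d((-25, 2), (-2, 12)) = 25.0799
d((7, -19), (-12, -5)) = 23.6008
d((7, -19), (0, -17)) = 7.2801
d((7, -19), (26, 30)) = 52.5547
d((7, -19), (26, -8)) = 21.9545
d((7, -19), (-2, 12)) = 32.28
d((-12, -5), (0, -17)) = 16.9706
d((-12, -5), (26, 30)) = 51.6624
d((-12, -5), (26, -8)) = 38.1182
d((-12, -5), (-2, 12)) = 19.7231
d((0, -17), (26, 30)) = 53.7122
d((0, -17), (26, -8)) = 27.5136
d((0, -17), (-2, 12)) = 29.0689
d((26, 30), (26, -8)) = 38.0
d((26, 30), (-2, 12)) = 33.2866
d((26, -8), (-2, 12)) = 34.4093

Closest pair: (29, 25) and (26, 30) with distance 5.831

The closest pair is (29, 25) and (26, 30) with Euclidean distance 5.831. For 9 points, brute-force pairwise comparison is shown above. For large n, the divide-and-conquer algorithm (sort by x, recurse on halves, check the dividing strip) achieves O(n log n).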